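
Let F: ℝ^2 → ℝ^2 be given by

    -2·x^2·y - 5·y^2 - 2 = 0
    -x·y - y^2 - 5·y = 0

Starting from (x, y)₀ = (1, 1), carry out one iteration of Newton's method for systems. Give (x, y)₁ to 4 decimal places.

At (1, 1): F = (-9.0000, -7.0000).
Jacobian J = [[-4·x·y, -2·x^2 - 10·y], [-y, -x - 2·y - 5]].
At the point, J = [[-4.0000, -12.0000], [-1.0000, -8.0000]] (det J = 20.0000).
Solving J·Δ = −F gives Δ = (0.6000, -0.9500).
Then the next iterate is (x, y)₁ = (1.6000, 0.0500).

(1.6000, 0.0500)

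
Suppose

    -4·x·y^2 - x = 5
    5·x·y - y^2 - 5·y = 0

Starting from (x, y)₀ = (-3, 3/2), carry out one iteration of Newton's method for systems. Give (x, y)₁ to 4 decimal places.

At (-3, 3/2): F = (25.0000, -32.2500).
Jacobian J = [[-4·y^2 - 1, -8·x·y], [5·y, 5·x - 2·y - 5]].
At the point, J = [[-10.0000, 36.0000], [7.5000, -23.0000]] (det J = -40.0000).
Solving J·Δ = −F gives Δ = (14.6500, 3.3750).
Then the next iterate is (x, y)₁ = (11.6500, 4.8750).

(11.6500, 4.8750)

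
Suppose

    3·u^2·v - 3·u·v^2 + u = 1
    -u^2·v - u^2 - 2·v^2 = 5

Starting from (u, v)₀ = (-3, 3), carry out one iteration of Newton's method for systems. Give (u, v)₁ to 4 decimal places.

(2.5341, 6.5152)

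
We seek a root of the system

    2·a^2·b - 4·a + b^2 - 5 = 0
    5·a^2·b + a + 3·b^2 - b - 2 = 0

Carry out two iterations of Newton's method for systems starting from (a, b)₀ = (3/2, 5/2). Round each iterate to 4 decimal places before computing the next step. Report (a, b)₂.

At (3/2, 5/2): F = (6.5000, 43.8750).
Jacobian J = [[4·a·b - 4, 2·a^2 + 2·b], [10·a·b + 1, 5·a^2 + 6·b - 1]].
At the point, J = [[11.0000, 9.5000], [38.5000, 25.2500]] (det J = -88.0000).
Solving J·Δ = −F gives Δ = (-2.8714, 2.6406).
Then the next iterate is (a, b)₁ = (-1.3714, 5.1406).
Round to (-1.3714, 5.1406) and repeat: F = (46.247611, 119.105913), J = [[-32.199275, 14.042676], [-69.498188, 39.247290]].
Δ = (0.4952, -2.1578), so (a, b)₂ = (-0.8762, 2.9828).

(-0.8762, 2.9828)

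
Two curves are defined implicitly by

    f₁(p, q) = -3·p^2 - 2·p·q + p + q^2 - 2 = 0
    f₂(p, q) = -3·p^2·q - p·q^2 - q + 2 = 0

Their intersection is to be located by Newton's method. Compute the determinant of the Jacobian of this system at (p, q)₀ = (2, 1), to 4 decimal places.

J = [[-6·p - 2·q + 1, -2·p + 2·q], [-6·p·q - q^2, -3·p^2 - 2·p·q - 1]].
At the point, J = [[-13.0000, -2.0000], [-13.0000, -17.0000]].
det J = 195.0000.

195.0000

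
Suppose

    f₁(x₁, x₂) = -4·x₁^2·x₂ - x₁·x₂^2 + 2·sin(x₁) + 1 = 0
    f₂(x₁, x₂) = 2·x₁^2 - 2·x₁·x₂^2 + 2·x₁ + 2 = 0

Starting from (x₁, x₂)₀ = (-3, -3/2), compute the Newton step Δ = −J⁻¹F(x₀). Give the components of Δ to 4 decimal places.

(-1.8297, 3.0017)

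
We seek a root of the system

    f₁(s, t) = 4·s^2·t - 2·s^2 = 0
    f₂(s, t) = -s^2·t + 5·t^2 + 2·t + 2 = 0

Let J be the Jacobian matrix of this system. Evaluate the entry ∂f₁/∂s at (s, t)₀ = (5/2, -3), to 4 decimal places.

-70.0000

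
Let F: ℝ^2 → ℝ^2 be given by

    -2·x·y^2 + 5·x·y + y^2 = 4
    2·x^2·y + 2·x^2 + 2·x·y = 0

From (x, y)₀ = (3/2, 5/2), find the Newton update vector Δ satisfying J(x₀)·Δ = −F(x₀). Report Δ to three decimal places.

At (3/2, 5/2): F = (2.250, 23.250).
Jacobian J = [[-2·y^2 + 5·y, -4·x·y + 5·x + 2·y], [4·x·y + 4·x + 2·y, 2·x^2 + 2·x]].
At the point, J = [[0.000, -2.500], [26.000, 7.500]] (det J = 65.000).
Solving J·Δ = −F gives Δ = (-1.154, 0.900).

(-1.154, 0.900)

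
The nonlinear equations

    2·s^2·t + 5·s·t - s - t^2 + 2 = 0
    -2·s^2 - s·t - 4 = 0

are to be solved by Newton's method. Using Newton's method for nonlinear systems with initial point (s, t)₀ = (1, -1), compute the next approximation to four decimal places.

At (1, -1): F = (-7.0000, -5.0000).
Jacobian J = [[4·s·t + 5·t - 1, 2·s^2 + 5·s - 2·t], [-4·s - t, -s]].
At the point, J = [[-10.0000, 9.0000], [-3.0000, -1.0000]] (det J = 37.0000).
Solving J·Δ = −F gives Δ = (-1.4054, -0.7838).
Then the next iterate is (s, t)₁ = (-0.4054, -1.7838).

(-0.4054, -1.7838)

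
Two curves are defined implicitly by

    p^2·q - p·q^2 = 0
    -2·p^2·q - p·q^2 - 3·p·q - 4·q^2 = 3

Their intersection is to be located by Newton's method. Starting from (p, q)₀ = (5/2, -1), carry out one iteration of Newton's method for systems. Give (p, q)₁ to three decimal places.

At (5/2, -1): F = (-8.750, 10.500).
Jacobian J = [[2·p·q - q^2, p^2 - 2·p·q], [-4·p·q - q^2 - 3·q, -2·p^2 - 2·p·q - 3·p - 8·q]].
At the point, J = [[-6.000, 11.250], [12.000, -7.000]] (det J = -93.000).
Solving J·Δ = −F gives Δ = (-0.612, 0.452).
Then the next iterate is (p, q)₁ = (1.888, -0.548).

(1.888, -0.548)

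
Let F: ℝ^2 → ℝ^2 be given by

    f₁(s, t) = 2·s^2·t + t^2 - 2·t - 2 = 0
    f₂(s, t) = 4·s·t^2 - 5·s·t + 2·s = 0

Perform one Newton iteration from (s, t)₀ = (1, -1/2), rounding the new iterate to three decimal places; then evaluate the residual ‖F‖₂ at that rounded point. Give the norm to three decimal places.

1.047

At (1, -1/2): F = (-1.750, 5.500).
Jacobian J = [[4·s·t, 2·s^2 + 2·t - 2], [4·t^2 - 5·t + 2, 8·s·t - 5·s]].
At the point, J = [[-2.000, -1.000], [5.500, -9.000]] (det J = 23.500).
Solving J·Δ = −F gives Δ = (-0.904, 0.059).
Then the next iterate is (s, t)₁ = (0.096, -0.441).
Re-evaluating at (0.096, -0.441): F = (-0.93165, 0.47836), so ‖F‖₂ = 1.047.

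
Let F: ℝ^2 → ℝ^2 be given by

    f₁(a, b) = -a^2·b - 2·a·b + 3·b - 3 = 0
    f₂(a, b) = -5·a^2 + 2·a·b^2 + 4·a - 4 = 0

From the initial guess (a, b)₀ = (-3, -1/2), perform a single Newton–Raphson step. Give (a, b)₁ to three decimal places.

At (-3, -1/2): F = (-3.000, -62.500).
Jacobian J = [[-2·a·b - 2·b, -a^2 - 2·a + 3], [-10·a + 2·b^2 + 4, 4·a·b]].
At the point, J = [[-2.000, 0.000], [34.500, 6.000]] (det J = -12.000).
Solving J·Δ = −F gives Δ = (-1.500, 19.042).
Then the next iterate is (a, b)₁ = (-4.500, 18.542).

(-4.500, 18.542)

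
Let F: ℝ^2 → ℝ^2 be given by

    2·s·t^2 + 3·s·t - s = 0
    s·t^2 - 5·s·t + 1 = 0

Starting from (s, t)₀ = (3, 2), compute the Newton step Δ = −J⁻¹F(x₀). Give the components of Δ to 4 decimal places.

(-2.7925, -0.0818)

At (3, 2): F = (39.0000, -17.0000).
Jacobian J = [[2·t^2 + 3·t - 1, 4·s·t + 3·s], [t^2 - 5·t, 2·s·t - 5·s]].
At the point, J = [[13.0000, 33.0000], [-6.0000, -3.0000]] (det J = 159.0000).
Solving J·Δ = −F gives Δ = (-2.7925, -0.0818).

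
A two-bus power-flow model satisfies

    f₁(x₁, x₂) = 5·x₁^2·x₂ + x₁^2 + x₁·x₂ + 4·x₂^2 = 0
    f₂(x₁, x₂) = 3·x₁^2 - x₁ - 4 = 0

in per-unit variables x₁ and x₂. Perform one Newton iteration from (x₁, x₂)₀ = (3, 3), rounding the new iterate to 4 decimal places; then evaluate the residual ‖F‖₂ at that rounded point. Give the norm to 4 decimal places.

At (3, 3): F = (189.0000, 20.0000).
Jacobian J = [[10·x₁·x₂ + 2·x₁ + x₂, 5·x₁^2 + x₁ + 8·x₂], [6·x₁ - 1, 0]].
At the point, J = [[99.0000, 72.0000], [17.0000, 0.0000]] (det J = -1224.0000).
Solving J·Δ = −F gives Δ = (-1.1765, -1.0074).
Then the next iterate is (x₁, x₂)₁ = (1.8235, 1.9926).
Re-evaluating at (1.8235, 1.9926): F = (55.968969, 4.151957), so ‖F‖₂ = 56.1228.

56.1228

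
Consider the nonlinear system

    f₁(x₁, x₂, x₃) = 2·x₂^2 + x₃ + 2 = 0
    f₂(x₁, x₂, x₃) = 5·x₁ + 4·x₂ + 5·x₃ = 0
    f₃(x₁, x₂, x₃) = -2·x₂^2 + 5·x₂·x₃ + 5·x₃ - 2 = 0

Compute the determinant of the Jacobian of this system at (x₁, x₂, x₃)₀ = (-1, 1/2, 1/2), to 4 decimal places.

-72.5000

J = [[0, 4·x₂, 1], [5, 4, 5], [0, -4·x₂ + 5·x₃, 5·x₂ + 5]].
At the point, J = [[0.0000, 2.0000, 1.0000], [5.0000, 4.0000, 5.0000], [0.0000, 0.5000, 7.5000]].
det J = -72.5000.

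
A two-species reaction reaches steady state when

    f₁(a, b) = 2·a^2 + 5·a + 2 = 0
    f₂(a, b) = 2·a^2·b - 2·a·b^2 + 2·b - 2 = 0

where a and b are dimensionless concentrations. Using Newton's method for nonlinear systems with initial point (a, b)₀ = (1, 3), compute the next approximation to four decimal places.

(0.0000, 2.7500)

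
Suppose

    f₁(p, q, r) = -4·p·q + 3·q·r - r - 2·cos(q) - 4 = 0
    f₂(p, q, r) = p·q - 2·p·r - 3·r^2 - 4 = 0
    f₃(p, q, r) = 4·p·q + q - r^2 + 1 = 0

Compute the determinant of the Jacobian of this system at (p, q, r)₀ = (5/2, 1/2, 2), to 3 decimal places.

J = [[-4·q, -4·p + 3·r + 2·sin(q), 3·q - 1], [q - 2·r, p, -2·p - 6·r], [4·q, 4·p + 1, -2·r]].
At the point, J = [[-2.000, -3.04115, 0.500], [-3.500, 2.500, -17.000], [2.000, 11.000, -4.000]].
det J = -229.775.

-229.775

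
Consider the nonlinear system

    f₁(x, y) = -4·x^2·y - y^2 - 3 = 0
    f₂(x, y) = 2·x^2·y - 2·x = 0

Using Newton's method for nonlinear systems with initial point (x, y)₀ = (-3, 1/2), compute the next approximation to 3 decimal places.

(-0.844, 0.625)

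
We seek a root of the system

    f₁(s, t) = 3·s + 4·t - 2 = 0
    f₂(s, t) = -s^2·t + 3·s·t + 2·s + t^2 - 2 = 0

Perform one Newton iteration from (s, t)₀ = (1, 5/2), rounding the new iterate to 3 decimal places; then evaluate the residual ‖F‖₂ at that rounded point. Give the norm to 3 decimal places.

910.274

At (1, 5/2): F = (11.000, 11.250).
Jacobian J = [[3, 4], [-2·s·t + 3·t + 2, -s^2 + 3·s + 2·t]].
At the point, J = [[3.000, 4.000], [4.500, 7.000]] (det J = 3.000).
Solving J·Δ = −F gives Δ = (-10.667, 5.250).
Then the next iterate is (s, t)₁ = (-9.667, 7.750).
Re-evaluating at (-9.667, 7.750): F = (-0.001, -910.27364), so ‖F‖₂ = 910.274.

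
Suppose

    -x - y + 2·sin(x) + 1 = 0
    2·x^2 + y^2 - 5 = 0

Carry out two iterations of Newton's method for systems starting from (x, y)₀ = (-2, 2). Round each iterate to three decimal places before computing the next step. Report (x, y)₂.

At (-2, 2): F = (-0.81859, 7.000).
Jacobian J = [[2·cos(x) - 1, -1], [4·x, 2·y]].
At the point, J = [[-1.83229, -1.000], [-8.000, 4.000]] (det J = -15.32917).
Solving J·Δ = −F gives Δ = (0.243, -1.264).
Then the next iterate is (x, y)₁ = (-1.757, 0.736).
Round to (-1.757, 0.736) and repeat: F = (0.05557, 1.71579), J = [[-1.37026, -1.000], [-7.028, 1.472]].
Δ = (0.199, -0.217), so (x, y)₂ = (-1.558, 0.519).

(-1.558, 0.519)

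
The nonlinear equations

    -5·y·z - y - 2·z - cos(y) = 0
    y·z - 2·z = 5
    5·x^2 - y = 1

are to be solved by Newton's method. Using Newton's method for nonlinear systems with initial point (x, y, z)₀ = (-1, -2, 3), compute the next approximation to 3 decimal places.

At (-1, -2, 3): F = (26.41615, -17.000, 6.000).
Jacobian J = [[0, -5·z + sin(y) - 1, -5·y - 2], [0, z, y - 2], [10·x, -1, 0]].
At the point, J = [[0.000, -16.90930, 8.000], [0.000, 3.000, -4.000], [-10.000, -1.000, 0.000]] (det J = -436.37190).
Solving J·Δ = −F gives Δ = (0.670, -0.695, -4.771).
Then the next iterate is (x, y, z)₁ = (-0.330, -2.695, -1.771).

(-0.330, -2.695, -1.771)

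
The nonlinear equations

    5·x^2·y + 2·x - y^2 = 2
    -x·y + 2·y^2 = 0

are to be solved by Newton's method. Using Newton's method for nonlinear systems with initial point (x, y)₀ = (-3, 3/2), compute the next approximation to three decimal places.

(-2.576, 0.571)

At (-3, 3/2): F = (57.250, 9.000).
Jacobian J = [[10·x·y + 2, 5·x^2 - 2·y], [-y, -x + 4·y]].
At the point, J = [[-43.000, 42.000], [-1.500, 9.000]] (det J = -324.000).
Solving J·Δ = −F gives Δ = (0.424, -0.929).
Then the next iterate is (x, y)₁ = (-2.576, 0.571).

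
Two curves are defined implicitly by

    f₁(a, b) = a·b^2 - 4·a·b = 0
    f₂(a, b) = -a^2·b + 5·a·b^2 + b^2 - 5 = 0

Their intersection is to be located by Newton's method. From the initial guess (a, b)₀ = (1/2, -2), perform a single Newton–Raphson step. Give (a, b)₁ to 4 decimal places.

At (1/2, -2): F = (6.0000, 9.5000).
Jacobian J = [[b^2 - 4·b, 2·a·b - 4·a], [-2·a·b + 5·b^2, -a^2 + 10·a·b + 2·b]].
At the point, J = [[12.0000, -4.0000], [22.0000, -14.2500]] (det J = -83.0000).
Solving J·Δ = −F gives Δ = (-0.5723, -0.2169).
Then the next iterate is (a, b)₁ = (-0.0723, -2.2169).

(-0.0723, -2.2169)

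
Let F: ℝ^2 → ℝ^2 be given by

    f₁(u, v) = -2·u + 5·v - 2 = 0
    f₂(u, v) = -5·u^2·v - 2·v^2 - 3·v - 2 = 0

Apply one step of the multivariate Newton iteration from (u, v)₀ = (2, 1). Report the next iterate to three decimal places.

(0.948, 0.779)

At (2, 1): F = (-1.000, -27.000).
Jacobian J = [[-2, 5], [-10·u·v, -5·u^2 - 4·v - 3]].
At the point, J = [[-2.000, 5.000], [-20.000, -27.000]] (det J = 154.000).
Solving J·Δ = −F gives Δ = (-1.052, -0.221).
Then the next iterate is (u, v)₁ = (0.948, 0.779).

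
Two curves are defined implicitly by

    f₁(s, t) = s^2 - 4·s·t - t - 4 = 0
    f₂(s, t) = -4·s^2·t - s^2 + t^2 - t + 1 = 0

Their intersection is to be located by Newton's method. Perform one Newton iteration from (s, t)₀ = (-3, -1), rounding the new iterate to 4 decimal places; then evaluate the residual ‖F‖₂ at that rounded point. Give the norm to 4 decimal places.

5.5676

At (-3, -1): F = (-6.0000, 30.0000).
Jacobian J = [[2·s - 4·t, -4·s - 1], [-8·s·t - 2·s, -4·s^2 + 2·t - 1]].
At the point, J = [[-2.0000, 11.0000], [-18.0000, -39.0000]] (det J = 276.0000).
Solving J·Δ = −F gives Δ = (0.3478, 0.6087).
Then the next iterate is (s, t)₁ = (-2.6522, -0.3913).
Re-evaluating at (-2.6522, -0.3913): F = (-0.725759, 5.520126), so ‖F‖₂ = 5.5676.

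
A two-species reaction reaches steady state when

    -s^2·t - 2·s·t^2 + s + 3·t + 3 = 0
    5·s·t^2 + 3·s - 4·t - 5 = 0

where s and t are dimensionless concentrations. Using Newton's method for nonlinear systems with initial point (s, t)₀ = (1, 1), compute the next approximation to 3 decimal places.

(12.000, -13.500)

At (1, 1): F = (4.000, -1.000).
Jacobian J = [[-2·s·t - 2·t^2 + 1, -s^2 - 4·s·t + 3], [5·t^2 + 3, 10·s·t - 4]].
At the point, J = [[-3.000, -2.000], [8.000, 6.000]] (det J = -2.000).
Solving J·Δ = −F gives Δ = (11.000, -14.500).
Then the next iterate is (s, t)₁ = (12.000, -13.500).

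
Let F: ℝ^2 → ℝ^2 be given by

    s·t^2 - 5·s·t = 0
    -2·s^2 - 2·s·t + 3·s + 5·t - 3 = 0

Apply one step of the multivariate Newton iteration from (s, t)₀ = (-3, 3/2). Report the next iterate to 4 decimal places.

(-1.0405, 0.5896)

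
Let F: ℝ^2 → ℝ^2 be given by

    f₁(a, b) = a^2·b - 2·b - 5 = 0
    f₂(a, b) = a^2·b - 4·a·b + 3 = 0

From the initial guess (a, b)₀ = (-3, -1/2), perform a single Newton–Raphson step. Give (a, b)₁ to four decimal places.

At (-3, -1/2): F = (-8.5000, -7.5000).
Jacobian J = [[2·a·b, a^2 - 2], [2·a·b - 4·b, a^2 - 4·a]].
At the point, J = [[3.0000, 7.0000], [5.0000, 21.0000]] (det J = 28.0000).
Solving J·Δ = −F gives Δ = (4.5000, -0.7143).
Then the next iterate is (a, b)₁ = (1.5000, -1.2143).

(1.5000, -1.2143)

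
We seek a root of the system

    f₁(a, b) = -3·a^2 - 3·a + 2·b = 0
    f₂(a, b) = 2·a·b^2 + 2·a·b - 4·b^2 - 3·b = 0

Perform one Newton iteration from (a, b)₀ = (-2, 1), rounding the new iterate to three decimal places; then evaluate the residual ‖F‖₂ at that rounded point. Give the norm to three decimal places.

4.109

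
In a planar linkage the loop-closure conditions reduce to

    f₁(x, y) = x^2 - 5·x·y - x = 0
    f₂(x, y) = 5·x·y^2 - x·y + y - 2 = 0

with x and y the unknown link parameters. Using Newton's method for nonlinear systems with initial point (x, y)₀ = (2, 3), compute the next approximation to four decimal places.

At (2, 3): F = (-28.0000, 85.0000).
Jacobian J = [[2·x - 5·y - 1, -5·x], [5·y^2 - y, 10·x·y - x + 1]].
At the point, J = [[-12.0000, -10.0000], [42.0000, 59.0000]] (det J = -288.0000).
Solving J·Δ = −F gives Δ = (-2.7847, 0.5417).
Then the next iterate is (x, y)₁ = (-0.7847, 3.5417).

(-0.7847, 3.5417)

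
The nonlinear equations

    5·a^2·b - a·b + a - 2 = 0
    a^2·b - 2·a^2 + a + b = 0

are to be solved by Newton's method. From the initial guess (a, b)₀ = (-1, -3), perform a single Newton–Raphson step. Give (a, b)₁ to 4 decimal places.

(-7.0000, 34.5000)

At (-1, -3): F = (-21.0000, -9.0000).
Jacobian J = [[10·a·b - b + 1, 5·a^2 - a], [2·a·b - 4·a + 1, a^2 + 1]].
At the point, J = [[34.0000, 6.0000], [11.0000, 2.0000]] (det J = 2.0000).
Solving J·Δ = −F gives Δ = (-6.0000, 37.5000).
Then the next iterate is (a, b)₁ = (-7.0000, 34.5000).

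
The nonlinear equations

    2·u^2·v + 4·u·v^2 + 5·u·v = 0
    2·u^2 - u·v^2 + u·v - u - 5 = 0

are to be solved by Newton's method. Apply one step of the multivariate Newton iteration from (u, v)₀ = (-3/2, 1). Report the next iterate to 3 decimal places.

At (-3/2, 1): F = (-9.000, 1.000).
Jacobian J = [[4·u·v + 4·v^2 + 5·v, 2·u^2 + 8·u·v + 5·u], [4·u - v^2 + v - 1, -2·u·v + u]].
At the point, J = [[3.000, -15.000], [-7.000, 1.500]] (det J = -100.500).
Solving J·Δ = −F gives Δ = (0.015, -0.597).
Then the next iterate is (u, v)₁ = (-1.485, 0.403).

(-1.485, 0.403)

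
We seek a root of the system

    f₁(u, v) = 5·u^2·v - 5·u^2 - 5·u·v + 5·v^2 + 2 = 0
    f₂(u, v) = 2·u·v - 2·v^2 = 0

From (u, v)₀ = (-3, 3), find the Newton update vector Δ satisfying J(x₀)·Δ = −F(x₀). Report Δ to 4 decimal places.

At (-3, 3): F = (182.0000, -36.0000).
Jacobian J = [[10·u·v - 10·u - 5·v, 5·u^2 - 5·u + 10·v], [2·v, 2·u - 4·v]].
At the point, J = [[-75.0000, 90.0000], [6.0000, -18.0000]] (det J = 810.0000).
Solving J·Δ = −F gives Δ = (0.0444, -1.9852).

(0.0444, -1.9852)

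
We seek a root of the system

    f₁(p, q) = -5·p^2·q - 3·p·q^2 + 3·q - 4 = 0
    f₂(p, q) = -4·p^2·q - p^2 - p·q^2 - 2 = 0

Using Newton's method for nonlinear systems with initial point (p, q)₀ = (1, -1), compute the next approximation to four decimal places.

At (1, -1): F = (-5.0000, 0.0000).
Jacobian J = [[-10·p·q - 3·q^2, -5·p^2 - 6·p·q + 3], [-8·p·q - 2·p - q^2, -4·p^2 - 2·p·q]].
At the point, J = [[7.0000, 4.0000], [5.0000, -2.0000]] (det J = -34.0000).
Solving J·Δ = −F gives Δ = (0.2941, 0.7353).
Then the next iterate is (p, q)₁ = (1.2941, -0.2647).

(1.2941, -0.2647)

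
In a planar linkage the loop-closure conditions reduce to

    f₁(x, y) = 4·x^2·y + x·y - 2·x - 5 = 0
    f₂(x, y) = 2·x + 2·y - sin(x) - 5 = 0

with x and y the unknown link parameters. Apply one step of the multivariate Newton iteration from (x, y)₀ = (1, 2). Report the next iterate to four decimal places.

(0.7892, 2.0746)

At (1, 2): F = (3.0000, 0.158529).
Jacobian J = [[8·x·y + y - 2, 4·x^2 + x], [-cos(x) + 2, 2]].
At the point, J = [[16.0000, 5.0000], [1.459698, 2.0000]] (det J = 24.701512).
Solving J·Δ = −F gives Δ = (-0.2108, 0.0746).
Then the next iterate is (x, y)₁ = (0.7892, 2.0746).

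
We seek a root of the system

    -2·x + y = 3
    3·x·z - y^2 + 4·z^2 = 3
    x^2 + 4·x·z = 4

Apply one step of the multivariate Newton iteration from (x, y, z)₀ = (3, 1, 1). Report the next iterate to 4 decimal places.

At (3, 1, 1): F = (-8.0000, 9.0000, 17.0000).
Jacobian J = [[-2, 1, 0], [3·z, -2·y, 3·x + 8·z], [2·x + 4·z, 0, 4·x]].
At the point, J = [[-2.0000, 1.0000, 0.0000], [3.0000, -2.0000, 17.0000], [10.0000, 0.0000, 12.0000]] (det J = 182.0000).
Solving J·Δ = −F gives Δ = (-2.0495, 3.9011, 0.2912).
Then the next iterate is (x, y, z)₁ = (0.9505, 4.9011, 1.2912).

(0.9505, 4.9011, 1.2912)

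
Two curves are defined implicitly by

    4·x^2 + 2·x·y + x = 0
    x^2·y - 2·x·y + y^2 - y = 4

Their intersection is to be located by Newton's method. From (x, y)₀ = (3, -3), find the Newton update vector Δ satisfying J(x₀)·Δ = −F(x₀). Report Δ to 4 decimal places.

(-19.5000, 58.2500)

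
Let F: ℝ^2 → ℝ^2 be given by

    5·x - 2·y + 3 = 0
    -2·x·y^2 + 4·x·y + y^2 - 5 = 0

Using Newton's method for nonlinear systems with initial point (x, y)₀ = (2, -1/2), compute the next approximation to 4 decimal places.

(-0.6900, -0.2250)

At (2, -1/2): F = (14.0000, -9.7500).
Jacobian J = [[5, -2], [-2·y^2 + 4·y, -4·x·y + 4·x + 2·y]].
At the point, J = [[5.0000, -2.0000], [-2.5000, 11.0000]] (det J = 50.0000).
Solving J·Δ = −F gives Δ = (-2.6900, 0.2750).
Then the next iterate is (x, y)₁ = (-0.6900, -0.2250).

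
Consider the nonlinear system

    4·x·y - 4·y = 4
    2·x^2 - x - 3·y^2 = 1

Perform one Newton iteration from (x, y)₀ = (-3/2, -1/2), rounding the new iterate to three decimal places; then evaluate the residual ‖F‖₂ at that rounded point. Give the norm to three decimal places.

At (-3/2, -1/2): F = (1.000, 4.250).
Jacobian J = [[4·y, 4·x - 4], [4·x - 1, -6·y]].
At the point, J = [[-2.000, -10.000], [-7.000, 3.000]] (det J = -76.000).
Solving J·Δ = −F gives Δ = (0.599, -0.020).
Then the next iterate is (x, y)₁ = (-0.901, -0.520).
Re-evaluating at (-0.901, -0.520): F = (-0.04592, 0.71340), so ‖F‖₂ = 0.715.

0.715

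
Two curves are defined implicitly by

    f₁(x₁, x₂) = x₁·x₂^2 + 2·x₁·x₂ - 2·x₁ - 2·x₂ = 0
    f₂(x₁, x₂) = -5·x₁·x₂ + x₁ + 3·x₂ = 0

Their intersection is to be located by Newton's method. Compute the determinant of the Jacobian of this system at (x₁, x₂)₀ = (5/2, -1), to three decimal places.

J = [[x₂^2 + 2·x₂ - 2, 2·x₁·x₂ + 2·x₁ - 2], [-5·x₂ + 1, -5·x₁ + 3]].
At the point, J = [[-3.000, -2.000], [6.000, -9.500]].
det J = 40.500.

40.500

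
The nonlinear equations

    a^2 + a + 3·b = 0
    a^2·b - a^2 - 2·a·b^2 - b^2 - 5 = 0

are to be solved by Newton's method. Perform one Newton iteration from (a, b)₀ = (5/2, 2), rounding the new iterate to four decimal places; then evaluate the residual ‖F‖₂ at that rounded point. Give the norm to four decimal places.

At (5/2, 2): F = (14.7500, -22.7500).
Jacobian J = [[2·a + 1, 3], [2·a·b - 2·a - 2·b^2, a^2 - 4·a·b - 2·b]].
At the point, J = [[6.0000, 3.0000], [-3.0000, -17.7500]] (det J = -97.5000).
Solving J·Δ = −F gives Δ = (-1.9853, -0.9462).
Then the next iterate is (a, b)₁ = (0.5147, 1.0538).
Re-evaluating at (0.5147, 1.0538): F = (3.941016, -7.239385), so ‖F‖₂ = 8.2426.

8.2426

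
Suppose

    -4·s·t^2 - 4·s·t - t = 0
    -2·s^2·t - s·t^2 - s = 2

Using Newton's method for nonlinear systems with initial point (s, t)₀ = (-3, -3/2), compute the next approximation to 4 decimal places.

At (-3, -3/2): F = (10.5000, 34.7500).
Jacobian J = [[-4·t^2 - 4·t, -8·s·t - 4·s - 1], [-4·s·t - t^2 - 1, -2·s^2 - 2·s·t]].
At the point, J = [[-3.0000, -25.0000], [-21.2500, -27.0000]] (det J = -450.2500).
Solving J·Δ = −F gives Δ = (1.2998, 0.2640).
Then the next iterate is (s, t)₁ = (-1.7002, -1.2360).

(-1.7002, -1.2360)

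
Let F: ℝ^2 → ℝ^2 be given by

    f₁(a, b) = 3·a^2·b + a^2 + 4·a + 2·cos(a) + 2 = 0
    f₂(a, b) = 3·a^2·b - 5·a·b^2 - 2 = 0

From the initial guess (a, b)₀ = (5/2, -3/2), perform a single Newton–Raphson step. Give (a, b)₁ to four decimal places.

(4.8033, 0.9175)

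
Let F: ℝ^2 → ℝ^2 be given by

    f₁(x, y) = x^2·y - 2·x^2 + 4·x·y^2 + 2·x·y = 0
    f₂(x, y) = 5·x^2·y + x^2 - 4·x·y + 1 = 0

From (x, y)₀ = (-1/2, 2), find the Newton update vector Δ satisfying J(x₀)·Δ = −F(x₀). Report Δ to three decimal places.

At (-1/2, 2): F = (-10.000, 7.750).
Jacobian J = [[2·x·y - 4·x + 4·y^2 + 2·y, x^2 + 8·x·y + 2·x], [10·x·y + 2·x - 4·y, 5·x^2 - 4·x]].
At the point, J = [[20.000, -8.750], [-19.000, 3.250]] (det J = -101.250).
Solving J·Δ = −F gives Δ = (0.349, -0.346).

(0.349, -0.346)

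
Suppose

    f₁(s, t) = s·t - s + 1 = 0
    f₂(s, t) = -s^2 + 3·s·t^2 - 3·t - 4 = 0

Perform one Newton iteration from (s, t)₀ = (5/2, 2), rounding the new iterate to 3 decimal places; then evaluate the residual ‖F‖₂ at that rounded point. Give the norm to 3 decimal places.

140.920

At (5/2, 2): F = (3.500, 13.750).
Jacobian J = [[t - 1, s], [-2·s + 3·t^2, 6·s·t - 3]].
At the point, J = [[1.000, 2.500], [7.000, 27.000]] (det J = 9.500).
Solving J·Δ = −F gives Δ = (-6.329, 1.132).
Then the next iterate is (s, t)₁ = (-3.829, 3.132).
Re-evaluating at (-3.829, 3.132): F = (-7.16343, -140.73809), so ‖F‖₂ = 140.920.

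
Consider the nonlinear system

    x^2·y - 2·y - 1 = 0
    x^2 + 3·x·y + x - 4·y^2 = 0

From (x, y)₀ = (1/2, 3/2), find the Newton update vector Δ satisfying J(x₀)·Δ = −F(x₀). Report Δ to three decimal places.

(6.300, 3.329)

At (1/2, 3/2): F = (-3.625, -6.000).
Jacobian J = [[2·x·y, x^2 - 2], [2·x + 3·y + 1, 3·x - 8·y]].
At the point, J = [[1.500, -1.750], [6.500, -10.500]] (det J = -4.375).
Solving J·Δ = −F gives Δ = (6.300, 3.329).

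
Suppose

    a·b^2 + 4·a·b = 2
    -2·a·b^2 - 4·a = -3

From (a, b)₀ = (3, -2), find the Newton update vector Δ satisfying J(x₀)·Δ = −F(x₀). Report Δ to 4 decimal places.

At (3, -2): F = (-14.0000, -33.0000).
Jacobian J = [[b^2 + 4·b, 2·a·b + 4·a], [-2·b^2 - 4, -4·a·b]].
At the point, J = [[-4.0000, 0.0000], [-12.0000, 24.0000]] (det J = -96.0000).
Solving J·Δ = −F gives Δ = (-3.5000, -0.3750).

(-3.5000, -0.3750)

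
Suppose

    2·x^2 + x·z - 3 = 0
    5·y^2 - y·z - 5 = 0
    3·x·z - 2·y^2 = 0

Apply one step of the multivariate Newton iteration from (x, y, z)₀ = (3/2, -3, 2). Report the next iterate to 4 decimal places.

At (3/2, -3, 2): F = (4.5000, 46.0000, -9.0000).
Jacobian J = [[4·x + z, 0, x], [0, 10·y - z, -y], [3·z, -4·y, 3·x]].
At the point, J = [[8.0000, 0.0000, 1.5000], [0.0000, -32.0000, 3.0000], [6.0000, 12.0000, 4.5000]] (det J = -1152.0000).
Solving J·Δ = −F gives Δ = (-0.3594, 1.3359, -1.0833).
Then the next iterate is (x, y, z)₁ = (1.1406, -1.6641, 0.9167).

(1.1406, -1.6641, 0.9167)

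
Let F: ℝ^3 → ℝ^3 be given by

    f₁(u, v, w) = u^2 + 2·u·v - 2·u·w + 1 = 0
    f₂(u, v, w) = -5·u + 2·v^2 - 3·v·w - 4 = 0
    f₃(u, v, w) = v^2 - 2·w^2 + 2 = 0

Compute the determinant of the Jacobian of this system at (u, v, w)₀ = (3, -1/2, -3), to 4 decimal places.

J = [[2·u + 2·v - 2·w, 2·u, -2·u], [-5, 4·v - 3·w, -3·v], [0, 2·v, -4·w]].
At the point, J = [[11.0000, 6.0000, -6.0000], [-5.0000, 7.0000, 1.5000], [0.0000, -1.0000, 12.0000]].
det J = 1270.5000.

1270.5000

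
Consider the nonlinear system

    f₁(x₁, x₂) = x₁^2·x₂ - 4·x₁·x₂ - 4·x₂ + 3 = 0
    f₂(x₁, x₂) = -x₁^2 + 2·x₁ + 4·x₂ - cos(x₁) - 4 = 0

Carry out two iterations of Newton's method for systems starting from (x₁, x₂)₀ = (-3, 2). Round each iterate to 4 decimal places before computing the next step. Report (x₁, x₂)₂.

(-0.6592, 1.4846)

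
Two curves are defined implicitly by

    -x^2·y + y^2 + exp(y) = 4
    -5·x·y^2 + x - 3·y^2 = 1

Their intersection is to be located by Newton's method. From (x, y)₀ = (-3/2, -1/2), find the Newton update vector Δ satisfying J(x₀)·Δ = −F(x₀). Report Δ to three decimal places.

At (-3/2, -1/2): F = (-2.01847, -1.375).
Jacobian J = [[-2·x·y, -x^2 + 2·y + exp(y)], [-5·y^2 + 1, -10·x·y - 6·y]].
At the point, J = [[-1.500, -2.64347], [-0.250, -4.500]] (det J = 6.08913).
Solving J·Δ = −F gives Δ = (-0.895, -0.256).

(-0.895, -0.256)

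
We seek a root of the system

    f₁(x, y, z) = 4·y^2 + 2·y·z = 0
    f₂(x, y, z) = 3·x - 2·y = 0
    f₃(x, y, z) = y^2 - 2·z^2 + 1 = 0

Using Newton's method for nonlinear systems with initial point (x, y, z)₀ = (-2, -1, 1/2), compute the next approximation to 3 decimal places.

(-0.467, -0.700, 0.950)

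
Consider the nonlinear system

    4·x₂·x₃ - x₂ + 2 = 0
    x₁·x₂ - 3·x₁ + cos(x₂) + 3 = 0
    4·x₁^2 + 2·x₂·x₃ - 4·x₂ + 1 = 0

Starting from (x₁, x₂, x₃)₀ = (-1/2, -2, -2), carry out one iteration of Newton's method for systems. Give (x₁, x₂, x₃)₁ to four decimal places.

(0.6009, -0.9724, -0.6560)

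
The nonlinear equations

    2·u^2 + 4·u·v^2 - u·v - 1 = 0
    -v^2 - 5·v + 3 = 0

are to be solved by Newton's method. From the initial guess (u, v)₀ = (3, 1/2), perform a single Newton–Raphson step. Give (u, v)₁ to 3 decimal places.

At (3, 1/2): F = (18.500, 0.250).
Jacobian J = [[4·u + 4·v^2 - v, 8·u·v - u], [0, -2·v - 5]].
At the point, J = [[12.500, 9.000], [0.000, -6.000]] (det J = -75.000).
Solving J·Δ = −F gives Δ = (-1.510, 0.042).
Then the next iterate is (u, v)₁ = (1.490, 0.542).

(1.490, 0.542)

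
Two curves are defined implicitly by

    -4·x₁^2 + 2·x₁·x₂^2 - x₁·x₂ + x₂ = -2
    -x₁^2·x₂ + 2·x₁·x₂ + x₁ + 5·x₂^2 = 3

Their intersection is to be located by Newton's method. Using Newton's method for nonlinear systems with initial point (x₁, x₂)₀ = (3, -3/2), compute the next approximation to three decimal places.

At (3, -3/2): F = (-17.500, 15.750).
Jacobian J = [[-8·x₁ + 2·x₂^2 - x₂, 4·x₁·x₂ - x₁ + 1], [-2·x₁·x₂ + 2·x₂ + 1, -x₁^2 + 2·x₁ + 10·x₂]].
At the point, J = [[-18.000, -20.000], [7.000, -18.000]] (det J = 464.000).
Solving J·Δ = −F gives Δ = (-1.358, 0.347).
Then the next iterate is (x₁, x₂)₁ = (1.642, -1.153).

(1.642, -1.153)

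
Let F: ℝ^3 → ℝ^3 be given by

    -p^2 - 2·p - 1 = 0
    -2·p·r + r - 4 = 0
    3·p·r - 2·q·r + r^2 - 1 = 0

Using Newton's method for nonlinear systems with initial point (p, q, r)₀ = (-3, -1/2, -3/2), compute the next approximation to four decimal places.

(-2.0000, 2.6071, 0.1429)

At (-3, -1/2, -3/2): F = (-4.0000, -14.5000, 13.2500).
Jacobian J = [[-2·p - 2, 0, 0], [-2·r, 0, -2·p + 1], [3·r, -2·r, 3·p - 2·q + 2·r]].
At the point, J = [[4.0000, 0.0000, 0.0000], [3.0000, 0.0000, 7.0000], [-4.5000, 3.0000, -11.0000]] (det J = -84.0000).
Solving J·Δ = −F gives Δ = (1.0000, 3.1071, 1.6429).
Then the next iterate is (p, q, r)₁ = (-2.0000, 2.6071, 0.1429).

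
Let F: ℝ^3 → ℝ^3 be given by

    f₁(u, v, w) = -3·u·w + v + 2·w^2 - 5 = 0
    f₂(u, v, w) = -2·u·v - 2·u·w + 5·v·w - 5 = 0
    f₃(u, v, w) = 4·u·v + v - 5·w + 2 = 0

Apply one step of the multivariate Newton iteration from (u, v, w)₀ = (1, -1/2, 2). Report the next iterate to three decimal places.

At (1, -1/2, 2): F = (-3.500, -13.000, -10.500).
Jacobian J = [[-3·w, 1, -3·u + 4·w], [-2·v - 2·w, -2·u + 5·w, -2·u + 5·v], [4·v, 4·u + 1, -5]].
At the point, J = [[-6.000, 1.000, 5.000], [-3.000, 8.000, -4.500], [-2.000, 5.000, -5.000]] (det J = 104.000).
Solving J·Δ = −F gives Δ = (-1.332, 0.558, -1.010).
Then the next iterate is (u, v, w)₁ = (-0.332, 0.058, 0.990).

(-0.332, 0.058, 0.990)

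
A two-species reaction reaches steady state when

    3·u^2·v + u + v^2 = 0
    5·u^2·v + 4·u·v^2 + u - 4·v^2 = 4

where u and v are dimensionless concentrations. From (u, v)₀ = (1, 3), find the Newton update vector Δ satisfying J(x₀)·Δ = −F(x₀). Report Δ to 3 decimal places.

(-0.026, -2.057)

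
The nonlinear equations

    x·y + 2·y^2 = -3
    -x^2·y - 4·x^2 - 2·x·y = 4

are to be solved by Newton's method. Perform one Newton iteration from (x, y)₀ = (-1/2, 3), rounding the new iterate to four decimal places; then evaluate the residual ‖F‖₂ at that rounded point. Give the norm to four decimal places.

85.0529

At (-1/2, 3): F = (19.5000, -2.7500).
Jacobian J = [[y, x + 4·y], [-2·x·y - 8·x - 2·y, -x^2 - 2·x]].
At the point, J = [[3.0000, 11.5000], [1.0000, 0.7500]] (det J = -9.2500).
Solving J·Δ = −F gives Δ = (5.0000, -3.0000).
Then the next iterate is (x, y)₁ = (4.5000, 0.0000).
Re-evaluating at (4.5000, 0.0000): F = (3.0000, -85.0000), so ‖F‖₂ = 85.0529.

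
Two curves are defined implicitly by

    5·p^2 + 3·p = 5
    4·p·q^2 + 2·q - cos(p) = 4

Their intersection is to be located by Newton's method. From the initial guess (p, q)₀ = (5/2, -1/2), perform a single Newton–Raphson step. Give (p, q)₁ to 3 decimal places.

(1.295, -0.953)

At (5/2, -1/2): F = (33.750, -1.69886).
Jacobian J = [[10·p + 3, 0], [4·q^2 + sin(p), 8·p·q + 2]].
At the point, J = [[28.000, 0.000], [1.59847, -8.000]] (det J = -224.000).
Solving J·Δ = −F gives Δ = (-1.205, -0.453).
Then the next iterate is (p, q)₁ = (1.295, -0.953).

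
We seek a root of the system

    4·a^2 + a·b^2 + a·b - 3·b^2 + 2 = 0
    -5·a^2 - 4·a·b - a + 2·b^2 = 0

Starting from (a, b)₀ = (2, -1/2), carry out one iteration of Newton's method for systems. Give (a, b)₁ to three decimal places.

At (2, -1/2): F = (16.750, -17.500).
Jacobian J = [[8·a + b^2 + b, 2·a·b + a - 6·b], [-10·a - 4·b - 1, -4·a + 4·b]].
At the point, J = [[15.750, 3.000], [-19.000, -10.000]] (det J = -100.500).
Solving J·Δ = −F gives Δ = (-1.144, 0.424).
Then the next iterate is (a, b)₁ = (0.856, -0.076).

(0.856, -0.076)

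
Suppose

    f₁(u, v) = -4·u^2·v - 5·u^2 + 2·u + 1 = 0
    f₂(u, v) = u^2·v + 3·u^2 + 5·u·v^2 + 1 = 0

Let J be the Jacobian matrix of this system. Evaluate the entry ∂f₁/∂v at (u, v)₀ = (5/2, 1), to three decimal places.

-25.000

∂f₁/∂v = -4·u^2.
At (5/2, 1) this is -25.000.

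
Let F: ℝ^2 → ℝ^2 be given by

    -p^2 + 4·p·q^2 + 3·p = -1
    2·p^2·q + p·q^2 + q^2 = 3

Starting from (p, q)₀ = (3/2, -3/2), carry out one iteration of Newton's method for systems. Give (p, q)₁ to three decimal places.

At (3/2, -3/2): F = (16.750, -4.125).
Jacobian J = [[-2·p + 4·q^2 + 3, 8·p·q], [4·p·q + q^2, 2·p^2 + 2·p·q + 2·q]].
At the point, J = [[9.000, -18.000], [-6.750, -3.000]] (det J = -148.500).
Solving J·Δ = −F gives Δ = (-0.838, 0.511).
Then the next iterate is (p, q)₁ = (0.662, -0.989).

(0.662, -0.989)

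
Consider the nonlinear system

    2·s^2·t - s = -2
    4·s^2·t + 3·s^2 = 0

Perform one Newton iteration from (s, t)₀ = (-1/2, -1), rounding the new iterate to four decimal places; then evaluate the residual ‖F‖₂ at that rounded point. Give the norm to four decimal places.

417.4232

At (-1/2, -1): F = (2.0000, -0.2500).
Jacobian J = [[4·s·t - 1, 2·s^2], [8·s·t + 6·s, 4·s^2]].
At the point, J = [[1.0000, 0.5000], [1.0000, 1.0000]] (det J = 0.5000).
Solving J·Δ = −F gives Δ = (-4.2500, 4.5000).
Then the next iterate is (s, t)₁ = (-4.7500, 3.5000).
Re-evaluating at (-4.7500, 3.5000): F = (164.6875, 383.5625), so ‖F‖₂ = 417.4232.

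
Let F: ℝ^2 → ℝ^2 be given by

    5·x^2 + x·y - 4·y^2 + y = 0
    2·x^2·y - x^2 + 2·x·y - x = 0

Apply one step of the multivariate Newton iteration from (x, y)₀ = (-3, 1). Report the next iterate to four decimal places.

At (-3, 1): F = (39.0000, 6.0000).
Jacobian J = [[10·x + y, x - 8·y + 1], [4·x·y - 2·x + 2·y - 1, 2·x^2 + 2·x]].
At the point, J = [[-29.0000, -10.0000], [-5.0000, 12.0000]] (det J = -398.0000).
Solving J·Δ = −F gives Δ = (1.3266, 0.0528).
Then the next iterate is (x, y)₁ = (-1.6734, 1.0528).

(-1.6734, 1.0528)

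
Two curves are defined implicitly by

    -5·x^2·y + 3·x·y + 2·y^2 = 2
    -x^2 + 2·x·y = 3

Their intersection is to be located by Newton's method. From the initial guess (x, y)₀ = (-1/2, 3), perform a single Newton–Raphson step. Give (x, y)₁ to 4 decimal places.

(0.0641, 0.6986)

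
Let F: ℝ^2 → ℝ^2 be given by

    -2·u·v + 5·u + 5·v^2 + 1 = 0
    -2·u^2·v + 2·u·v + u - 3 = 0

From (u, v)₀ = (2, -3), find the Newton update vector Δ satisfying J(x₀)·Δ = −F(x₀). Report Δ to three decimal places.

At (2, -3): F = (68.000, 11.000).
Jacobian J = [[-2·v + 5, -2·u + 10·v], [-4·u·v + 2·v + 1, -2·u^2 + 2·u]].
At the point, J = [[11.000, -34.000], [19.000, -4.000]] (det J = 602.000).
Solving J·Δ = −F gives Δ = (-0.169, 1.945).

(-0.169, 1.945)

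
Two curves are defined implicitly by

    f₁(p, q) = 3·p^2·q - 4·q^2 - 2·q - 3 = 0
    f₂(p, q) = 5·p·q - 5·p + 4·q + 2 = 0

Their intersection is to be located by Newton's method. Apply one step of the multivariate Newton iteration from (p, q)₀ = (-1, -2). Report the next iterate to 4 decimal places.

At (-1, -2): F = (-21.0000, 9.0000).
Jacobian J = [[6·p·q, 3·p^2 - 8·q - 2], [5·q - 5, 5·p + 4]].
At the point, J = [[12.0000, 17.0000], [-15.0000, -1.0000]] (det J = 243.0000).
Solving J·Δ = −F gives Δ = (0.5432, 0.8519).
Then the next iterate is (p, q)₁ = (-0.4568, -1.1481).

(-0.4568, -1.1481)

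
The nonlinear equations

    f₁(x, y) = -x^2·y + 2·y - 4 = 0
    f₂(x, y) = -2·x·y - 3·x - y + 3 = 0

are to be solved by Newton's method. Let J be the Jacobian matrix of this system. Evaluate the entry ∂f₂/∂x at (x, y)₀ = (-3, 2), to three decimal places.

∂f₂/∂x = -2·y - 3.
At (-3, 2) this is -7.000.

-7.000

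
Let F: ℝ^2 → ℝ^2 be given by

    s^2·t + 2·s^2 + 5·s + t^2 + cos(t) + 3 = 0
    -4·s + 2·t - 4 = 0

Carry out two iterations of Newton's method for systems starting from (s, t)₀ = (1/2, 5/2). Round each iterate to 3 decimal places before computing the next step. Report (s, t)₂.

At (1/2, 5/2): F = (12.07386, -1.000).
Jacobian J = [[2·s·t + 4·s + 5, s^2 + 2·t - sin(t)], [-4, 2]].
At the point, J = [[9.500, 4.65153], [-4.000, 2.000]] (det J = 37.60611).
Solving J·Δ = −F gives Δ = (-0.766, -1.032).
Then the next iterate is (s, t)₁ = (-0.266, 1.468).
Round to (-0.266, 1.468) and repeat: F = (4.17302, 0.000), J = [[3.15502, 2.01203], [-4.000, 2.000]].
Δ = (-0.581, -1.163), so (s, t)₂ = (-0.847, 0.305).

(-0.847, 0.305)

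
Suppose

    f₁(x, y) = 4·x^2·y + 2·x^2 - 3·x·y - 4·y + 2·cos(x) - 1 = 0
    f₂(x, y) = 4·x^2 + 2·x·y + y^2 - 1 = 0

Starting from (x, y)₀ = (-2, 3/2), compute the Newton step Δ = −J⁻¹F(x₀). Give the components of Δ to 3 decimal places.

At (-2, 3/2): F = (33.16771, 11.250).
Jacobian J = [[8·x·y + 4·x - 3·y - 2·sin(x), 4·x^2 - 3·x - 4], [8·x + 2·y, 2·x + 2·y]].
At the point, J = [[-34.68141, 18.000], [-13.000, -1.000]] (det J = 268.68141).
Solving J·Δ = −F gives Δ = (0.877, -0.153).

(0.877, -0.153)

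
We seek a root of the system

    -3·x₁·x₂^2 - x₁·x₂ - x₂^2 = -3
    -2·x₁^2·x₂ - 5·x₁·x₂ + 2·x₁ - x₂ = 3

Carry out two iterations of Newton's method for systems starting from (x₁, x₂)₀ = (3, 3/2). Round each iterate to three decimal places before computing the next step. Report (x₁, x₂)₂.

(-0.132, 1.330)

At (3, 3/2): F = (-24.000, -48.000).
Jacobian J = [[-3·x₂^2 - x₂, -6·x₁·x₂ - x₁ - 2·x₂], [-4·x₁·x₂ - 5·x₂ + 2, -2·x₁^2 - 5·x₁ - 1]].
At the point, J = [[-8.250, -33.000], [-23.500, -34.000]] (det J = -495.000).
Solving J·Δ = −F gives Δ = (-1.552, -0.339).
Then the next iterate is (x₁, x₂)₁ = (1.448, 1.161).
Round to (1.448, 1.161) and repeat: F = (-5.88442, -14.53919), J = [[-5.20476, -13.85677], [-10.52951, -12.43341]].
Δ = (-1.580, 0.169), so (x₁, x₂)₂ = (-0.132, 1.330).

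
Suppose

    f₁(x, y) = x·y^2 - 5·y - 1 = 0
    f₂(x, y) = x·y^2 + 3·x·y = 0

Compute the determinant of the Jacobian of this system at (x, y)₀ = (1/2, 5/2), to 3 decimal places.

59.375

J = [[y^2, 2·x·y - 5], [y^2 + 3·y, 2·x·y + 3·x]].
At the point, J = [[6.250, -2.500], [13.750, 4.000]].
det J = 59.375.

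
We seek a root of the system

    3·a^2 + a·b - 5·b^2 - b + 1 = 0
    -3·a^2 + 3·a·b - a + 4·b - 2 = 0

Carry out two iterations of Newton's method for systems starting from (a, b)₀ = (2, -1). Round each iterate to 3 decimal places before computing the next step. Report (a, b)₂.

(0.000, -0.096)

At (2, -1): F = (7.000, -26.000).
Jacobian J = [[6·a + b, a - 10·b - 1], [-6·a + 3·b - 1, 3·a + 4]].
At the point, J = [[11.000, 11.000], [-16.000, 10.000]] (det J = 286.000).
Solving J·Δ = −F gives Δ = (-1.245, 0.608).
Then the next iterate is (a, b)₁ = (0.755, -0.392).
Round to (0.755, -0.392) and repeat: F = (2.03779, -6.92096), J = [[4.138, 3.675], [-6.706, 6.265]].
Δ = (-0.755, 0.296), so (a, b)₂ = (0.000, -0.096).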